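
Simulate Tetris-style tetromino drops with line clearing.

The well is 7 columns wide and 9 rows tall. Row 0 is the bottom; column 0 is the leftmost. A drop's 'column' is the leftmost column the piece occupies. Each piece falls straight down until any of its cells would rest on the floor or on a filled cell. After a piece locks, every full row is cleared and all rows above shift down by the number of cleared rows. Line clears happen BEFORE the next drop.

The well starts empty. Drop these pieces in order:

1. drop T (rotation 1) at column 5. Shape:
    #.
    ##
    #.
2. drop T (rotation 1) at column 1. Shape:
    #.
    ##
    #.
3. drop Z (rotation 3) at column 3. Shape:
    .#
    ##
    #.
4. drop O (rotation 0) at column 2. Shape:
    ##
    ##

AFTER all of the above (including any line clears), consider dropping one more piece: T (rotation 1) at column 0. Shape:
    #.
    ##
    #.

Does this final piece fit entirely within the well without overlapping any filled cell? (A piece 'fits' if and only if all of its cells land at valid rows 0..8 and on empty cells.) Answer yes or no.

Answer: yes

Derivation:
Drop 1: T rot1 at col 5 lands with bottom-row=0; cleared 0 line(s) (total 0); column heights now [0 0 0 0 0 3 2], max=3
Drop 2: T rot1 at col 1 lands with bottom-row=0; cleared 0 line(s) (total 0); column heights now [0 3 2 0 0 3 2], max=3
Drop 3: Z rot3 at col 3 lands with bottom-row=0; cleared 0 line(s) (total 0); column heights now [0 3 2 2 3 3 2], max=3
Drop 4: O rot0 at col 2 lands with bottom-row=2; cleared 0 line(s) (total 0); column heights now [0 3 4 4 3 3 2], max=4
Test piece T rot1 at col 0 (width 2): heights before test = [0 3 4 4 3 3 2]; fits = True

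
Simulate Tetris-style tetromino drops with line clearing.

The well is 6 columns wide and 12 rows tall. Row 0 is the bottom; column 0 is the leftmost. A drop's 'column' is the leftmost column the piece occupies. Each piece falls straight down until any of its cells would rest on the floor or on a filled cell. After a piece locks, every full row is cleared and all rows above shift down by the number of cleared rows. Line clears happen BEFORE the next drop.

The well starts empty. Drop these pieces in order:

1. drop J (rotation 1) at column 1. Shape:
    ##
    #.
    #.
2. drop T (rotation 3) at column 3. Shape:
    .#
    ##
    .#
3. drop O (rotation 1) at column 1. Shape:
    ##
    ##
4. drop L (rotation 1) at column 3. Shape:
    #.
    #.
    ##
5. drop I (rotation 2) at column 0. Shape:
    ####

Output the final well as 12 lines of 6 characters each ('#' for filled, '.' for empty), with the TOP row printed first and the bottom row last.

Drop 1: J rot1 at col 1 lands with bottom-row=0; cleared 0 line(s) (total 0); column heights now [0 3 3 0 0 0], max=3
Drop 2: T rot3 at col 3 lands with bottom-row=0; cleared 0 line(s) (total 0); column heights now [0 3 3 2 3 0], max=3
Drop 3: O rot1 at col 1 lands with bottom-row=3; cleared 0 line(s) (total 0); column heights now [0 5 5 2 3 0], max=5
Drop 4: L rot1 at col 3 lands with bottom-row=3; cleared 0 line(s) (total 0); column heights now [0 5 5 6 4 0], max=6
Drop 5: I rot2 at col 0 lands with bottom-row=6; cleared 0 line(s) (total 0); column heights now [7 7 7 7 4 0], max=7

Answer: ......
......
......
......
......
####..
...#..
.###..
.####.
.##.#.
.#.##.
.#..#.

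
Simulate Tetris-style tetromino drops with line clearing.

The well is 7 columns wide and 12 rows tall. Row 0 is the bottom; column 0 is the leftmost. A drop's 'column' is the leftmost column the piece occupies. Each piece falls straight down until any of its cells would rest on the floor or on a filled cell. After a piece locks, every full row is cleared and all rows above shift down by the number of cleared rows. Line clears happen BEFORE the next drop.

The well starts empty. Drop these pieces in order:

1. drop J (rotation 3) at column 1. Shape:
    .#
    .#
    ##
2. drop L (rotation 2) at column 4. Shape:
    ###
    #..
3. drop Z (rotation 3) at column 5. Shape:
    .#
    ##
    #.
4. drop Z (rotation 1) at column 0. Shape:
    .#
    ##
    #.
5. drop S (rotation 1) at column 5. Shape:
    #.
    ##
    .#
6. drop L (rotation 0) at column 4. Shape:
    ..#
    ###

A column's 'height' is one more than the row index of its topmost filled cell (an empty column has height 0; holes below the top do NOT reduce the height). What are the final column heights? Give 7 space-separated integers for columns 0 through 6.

Answer: 2 3 3 0 9 9 10

Derivation:
Drop 1: J rot3 at col 1 lands with bottom-row=0; cleared 0 line(s) (total 0); column heights now [0 1 3 0 0 0 0], max=3
Drop 2: L rot2 at col 4 lands with bottom-row=0; cleared 0 line(s) (total 0); column heights now [0 1 3 0 2 2 2], max=3
Drop 3: Z rot3 at col 5 lands with bottom-row=2; cleared 0 line(s) (total 0); column heights now [0 1 3 0 2 4 5], max=5
Drop 4: Z rot1 at col 0 lands with bottom-row=0; cleared 0 line(s) (total 0); column heights now [2 3 3 0 2 4 5], max=5
Drop 5: S rot1 at col 5 lands with bottom-row=5; cleared 0 line(s) (total 0); column heights now [2 3 3 0 2 8 7], max=8
Drop 6: L rot0 at col 4 lands with bottom-row=8; cleared 0 line(s) (total 0); column heights now [2 3 3 0 9 9 10], max=10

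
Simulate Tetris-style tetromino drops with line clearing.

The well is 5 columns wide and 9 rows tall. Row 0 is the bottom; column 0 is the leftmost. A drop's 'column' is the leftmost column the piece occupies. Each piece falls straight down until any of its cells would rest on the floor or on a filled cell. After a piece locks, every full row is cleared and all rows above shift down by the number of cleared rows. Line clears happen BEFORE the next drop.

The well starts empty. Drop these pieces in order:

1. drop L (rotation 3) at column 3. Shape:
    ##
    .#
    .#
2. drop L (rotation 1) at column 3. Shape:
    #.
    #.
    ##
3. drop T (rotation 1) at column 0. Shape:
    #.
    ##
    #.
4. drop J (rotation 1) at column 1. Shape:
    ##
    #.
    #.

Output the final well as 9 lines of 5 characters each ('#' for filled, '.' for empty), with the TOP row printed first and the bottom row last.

Answer: .....
.....
.....
...#.
.###.
.#.##
##.##
##..#
#...#

Derivation:
Drop 1: L rot3 at col 3 lands with bottom-row=0; cleared 0 line(s) (total 0); column heights now [0 0 0 3 3], max=3
Drop 2: L rot1 at col 3 lands with bottom-row=3; cleared 0 line(s) (total 0); column heights now [0 0 0 6 4], max=6
Drop 3: T rot1 at col 0 lands with bottom-row=0; cleared 0 line(s) (total 0); column heights now [3 2 0 6 4], max=6
Drop 4: J rot1 at col 1 lands with bottom-row=2; cleared 0 line(s) (total 0); column heights now [3 5 5 6 4], max=6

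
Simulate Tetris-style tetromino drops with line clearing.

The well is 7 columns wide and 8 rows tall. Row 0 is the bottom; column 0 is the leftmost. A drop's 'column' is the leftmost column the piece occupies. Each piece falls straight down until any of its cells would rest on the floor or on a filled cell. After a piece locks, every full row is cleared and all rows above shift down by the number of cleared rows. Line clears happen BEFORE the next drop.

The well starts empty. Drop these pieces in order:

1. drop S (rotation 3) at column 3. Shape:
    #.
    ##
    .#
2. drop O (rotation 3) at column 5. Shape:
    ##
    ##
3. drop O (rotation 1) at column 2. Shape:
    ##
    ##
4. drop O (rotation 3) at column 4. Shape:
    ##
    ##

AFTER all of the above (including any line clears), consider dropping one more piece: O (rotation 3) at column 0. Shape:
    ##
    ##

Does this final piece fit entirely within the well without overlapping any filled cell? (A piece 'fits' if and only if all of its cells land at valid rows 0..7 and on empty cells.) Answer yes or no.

Answer: yes

Derivation:
Drop 1: S rot3 at col 3 lands with bottom-row=0; cleared 0 line(s) (total 0); column heights now [0 0 0 3 2 0 0], max=3
Drop 2: O rot3 at col 5 lands with bottom-row=0; cleared 0 line(s) (total 0); column heights now [0 0 0 3 2 2 2], max=3
Drop 3: O rot1 at col 2 lands with bottom-row=3; cleared 0 line(s) (total 0); column heights now [0 0 5 5 2 2 2], max=5
Drop 4: O rot3 at col 4 lands with bottom-row=2; cleared 0 line(s) (total 0); column heights now [0 0 5 5 4 4 2], max=5
Test piece O rot3 at col 0 (width 2): heights before test = [0 0 5 5 4 4 2]; fits = True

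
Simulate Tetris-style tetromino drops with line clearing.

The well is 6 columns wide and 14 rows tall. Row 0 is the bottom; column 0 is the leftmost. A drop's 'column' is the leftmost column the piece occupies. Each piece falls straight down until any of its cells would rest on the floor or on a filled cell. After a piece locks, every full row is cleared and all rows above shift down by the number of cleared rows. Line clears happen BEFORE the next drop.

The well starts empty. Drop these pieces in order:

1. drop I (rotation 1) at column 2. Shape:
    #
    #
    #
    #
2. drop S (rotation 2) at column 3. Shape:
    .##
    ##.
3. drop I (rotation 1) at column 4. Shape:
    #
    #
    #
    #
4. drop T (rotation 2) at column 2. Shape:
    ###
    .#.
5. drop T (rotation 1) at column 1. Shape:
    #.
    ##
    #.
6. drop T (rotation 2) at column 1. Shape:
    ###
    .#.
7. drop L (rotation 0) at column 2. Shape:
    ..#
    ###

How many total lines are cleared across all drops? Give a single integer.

Drop 1: I rot1 at col 2 lands with bottom-row=0; cleared 0 line(s) (total 0); column heights now [0 0 4 0 0 0], max=4
Drop 2: S rot2 at col 3 lands with bottom-row=0; cleared 0 line(s) (total 0); column heights now [0 0 4 1 2 2], max=4
Drop 3: I rot1 at col 4 lands with bottom-row=2; cleared 0 line(s) (total 0); column heights now [0 0 4 1 6 2], max=6
Drop 4: T rot2 at col 2 lands with bottom-row=5; cleared 0 line(s) (total 0); column heights now [0 0 7 7 7 2], max=7
Drop 5: T rot1 at col 1 lands with bottom-row=6; cleared 0 line(s) (total 0); column heights now [0 9 8 7 7 2], max=9
Drop 6: T rot2 at col 1 lands with bottom-row=8; cleared 0 line(s) (total 0); column heights now [0 10 10 10 7 2], max=10
Drop 7: L rot0 at col 2 lands with bottom-row=10; cleared 0 line(s) (total 0); column heights now [0 10 11 11 12 2], max=12

Answer: 0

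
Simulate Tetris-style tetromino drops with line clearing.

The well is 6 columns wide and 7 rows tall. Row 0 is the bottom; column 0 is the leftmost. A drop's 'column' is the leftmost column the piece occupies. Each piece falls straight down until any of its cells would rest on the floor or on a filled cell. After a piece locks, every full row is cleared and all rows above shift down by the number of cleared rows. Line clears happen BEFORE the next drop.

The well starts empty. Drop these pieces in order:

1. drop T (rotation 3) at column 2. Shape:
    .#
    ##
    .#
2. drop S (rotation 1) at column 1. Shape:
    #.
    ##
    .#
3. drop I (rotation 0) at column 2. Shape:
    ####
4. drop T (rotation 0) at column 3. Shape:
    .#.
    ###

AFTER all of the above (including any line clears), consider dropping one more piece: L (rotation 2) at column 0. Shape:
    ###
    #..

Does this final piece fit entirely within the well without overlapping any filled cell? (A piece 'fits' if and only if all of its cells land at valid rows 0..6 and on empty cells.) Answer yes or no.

Answer: yes

Derivation:
Drop 1: T rot3 at col 2 lands with bottom-row=0; cleared 0 line(s) (total 0); column heights now [0 0 2 3 0 0], max=3
Drop 2: S rot1 at col 1 lands with bottom-row=2; cleared 0 line(s) (total 0); column heights now [0 5 4 3 0 0], max=5
Drop 3: I rot0 at col 2 lands with bottom-row=4; cleared 0 line(s) (total 0); column heights now [0 5 5 5 5 5], max=5
Drop 4: T rot0 at col 3 lands with bottom-row=5; cleared 0 line(s) (total 0); column heights now [0 5 5 6 7 6], max=7
Test piece L rot2 at col 0 (width 3): heights before test = [0 5 5 6 7 6]; fits = True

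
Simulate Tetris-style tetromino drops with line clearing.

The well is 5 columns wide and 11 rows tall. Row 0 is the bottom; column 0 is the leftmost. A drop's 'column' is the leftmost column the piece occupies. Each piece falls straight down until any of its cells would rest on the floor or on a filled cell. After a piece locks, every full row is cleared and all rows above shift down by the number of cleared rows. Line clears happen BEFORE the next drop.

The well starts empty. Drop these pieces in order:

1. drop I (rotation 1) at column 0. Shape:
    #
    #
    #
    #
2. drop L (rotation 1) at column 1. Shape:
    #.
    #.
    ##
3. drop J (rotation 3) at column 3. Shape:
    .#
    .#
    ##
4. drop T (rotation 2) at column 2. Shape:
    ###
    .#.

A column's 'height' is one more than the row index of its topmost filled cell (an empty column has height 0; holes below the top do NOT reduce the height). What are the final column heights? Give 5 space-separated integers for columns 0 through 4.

Answer: 3 2 3 3 3

Derivation:
Drop 1: I rot1 at col 0 lands with bottom-row=0; cleared 0 line(s) (total 0); column heights now [4 0 0 0 0], max=4
Drop 2: L rot1 at col 1 lands with bottom-row=0; cleared 0 line(s) (total 0); column heights now [4 3 1 0 0], max=4
Drop 3: J rot3 at col 3 lands with bottom-row=0; cleared 1 line(s) (total 1); column heights now [3 2 0 0 2], max=3
Drop 4: T rot2 at col 2 lands with bottom-row=1; cleared 0 line(s) (total 1); column heights now [3 2 3 3 3], max=3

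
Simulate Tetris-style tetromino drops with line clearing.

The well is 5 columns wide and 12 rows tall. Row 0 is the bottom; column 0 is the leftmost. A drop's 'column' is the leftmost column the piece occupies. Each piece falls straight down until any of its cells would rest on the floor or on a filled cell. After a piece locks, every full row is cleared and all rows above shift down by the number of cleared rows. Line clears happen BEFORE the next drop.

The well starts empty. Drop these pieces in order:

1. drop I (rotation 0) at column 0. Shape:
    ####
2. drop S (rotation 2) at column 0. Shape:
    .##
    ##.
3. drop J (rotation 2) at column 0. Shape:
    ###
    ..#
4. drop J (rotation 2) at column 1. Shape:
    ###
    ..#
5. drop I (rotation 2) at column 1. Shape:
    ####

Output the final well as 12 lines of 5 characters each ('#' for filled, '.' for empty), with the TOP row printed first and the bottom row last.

Drop 1: I rot0 at col 0 lands with bottom-row=0; cleared 0 line(s) (total 0); column heights now [1 1 1 1 0], max=1
Drop 2: S rot2 at col 0 lands with bottom-row=1; cleared 0 line(s) (total 0); column heights now [2 3 3 1 0], max=3
Drop 3: J rot2 at col 0 lands with bottom-row=3; cleared 0 line(s) (total 0); column heights now [5 5 5 1 0], max=5
Drop 4: J rot2 at col 1 lands with bottom-row=4; cleared 0 line(s) (total 0); column heights now [5 6 6 6 0], max=6
Drop 5: I rot2 at col 1 lands with bottom-row=6; cleared 0 line(s) (total 0); column heights now [5 7 7 7 7], max=7

Answer: .....
.....
.....
.....
.....
.####
.###.
####.
..#..
.##..
##...
####.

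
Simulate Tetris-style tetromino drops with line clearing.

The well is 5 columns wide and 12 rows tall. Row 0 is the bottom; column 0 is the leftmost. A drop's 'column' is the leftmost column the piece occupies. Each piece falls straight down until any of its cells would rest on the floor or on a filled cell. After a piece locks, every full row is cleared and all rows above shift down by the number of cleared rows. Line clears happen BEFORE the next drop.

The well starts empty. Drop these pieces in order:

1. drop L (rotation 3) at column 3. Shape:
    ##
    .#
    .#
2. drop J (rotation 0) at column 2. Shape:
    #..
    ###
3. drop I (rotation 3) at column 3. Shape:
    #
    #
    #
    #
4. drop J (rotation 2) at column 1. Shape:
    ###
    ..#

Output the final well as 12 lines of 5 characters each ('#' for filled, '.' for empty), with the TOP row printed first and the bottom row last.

Answer: .....
.....
.###.
...#.
...#.
...#.
...#.
..##.
..###
...##
....#
....#

Derivation:
Drop 1: L rot3 at col 3 lands with bottom-row=0; cleared 0 line(s) (total 0); column heights now [0 0 0 3 3], max=3
Drop 2: J rot0 at col 2 lands with bottom-row=3; cleared 0 line(s) (total 0); column heights now [0 0 5 4 4], max=5
Drop 3: I rot3 at col 3 lands with bottom-row=4; cleared 0 line(s) (total 0); column heights now [0 0 5 8 4], max=8
Drop 4: J rot2 at col 1 lands with bottom-row=8; cleared 0 line(s) (total 0); column heights now [0 10 10 10 4], max=10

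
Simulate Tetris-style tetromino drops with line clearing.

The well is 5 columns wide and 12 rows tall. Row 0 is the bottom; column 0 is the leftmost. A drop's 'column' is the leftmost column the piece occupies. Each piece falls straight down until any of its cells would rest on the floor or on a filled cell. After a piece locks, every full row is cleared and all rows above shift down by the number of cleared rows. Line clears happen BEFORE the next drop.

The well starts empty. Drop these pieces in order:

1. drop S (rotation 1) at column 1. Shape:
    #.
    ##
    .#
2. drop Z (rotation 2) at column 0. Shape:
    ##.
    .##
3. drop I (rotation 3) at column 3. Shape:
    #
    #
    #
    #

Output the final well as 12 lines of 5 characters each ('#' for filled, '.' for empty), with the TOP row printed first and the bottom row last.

Drop 1: S rot1 at col 1 lands with bottom-row=0; cleared 0 line(s) (total 0); column heights now [0 3 2 0 0], max=3
Drop 2: Z rot2 at col 0 lands with bottom-row=3; cleared 0 line(s) (total 0); column heights now [5 5 4 0 0], max=5
Drop 3: I rot3 at col 3 lands with bottom-row=0; cleared 0 line(s) (total 0); column heights now [5 5 4 4 0], max=5

Answer: .....
.....
.....
.....
.....
.....
.....
##...
.###.
.#.#.
.###.
..##.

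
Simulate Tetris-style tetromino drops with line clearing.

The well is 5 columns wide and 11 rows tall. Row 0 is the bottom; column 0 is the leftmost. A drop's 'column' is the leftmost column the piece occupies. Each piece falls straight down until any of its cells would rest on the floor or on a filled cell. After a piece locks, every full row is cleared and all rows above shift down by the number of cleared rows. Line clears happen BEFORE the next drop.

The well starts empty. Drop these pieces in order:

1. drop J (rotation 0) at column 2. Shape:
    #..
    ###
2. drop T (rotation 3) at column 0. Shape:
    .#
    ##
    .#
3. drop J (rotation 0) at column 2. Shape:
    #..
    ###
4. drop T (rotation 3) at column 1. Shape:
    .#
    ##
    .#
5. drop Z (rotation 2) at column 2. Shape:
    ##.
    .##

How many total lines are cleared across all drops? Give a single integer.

Answer: 0

Derivation:
Drop 1: J rot0 at col 2 lands with bottom-row=0; cleared 0 line(s) (total 0); column heights now [0 0 2 1 1], max=2
Drop 2: T rot3 at col 0 lands with bottom-row=0; cleared 0 line(s) (total 0); column heights now [2 3 2 1 1], max=3
Drop 3: J rot0 at col 2 lands with bottom-row=2; cleared 0 line(s) (total 0); column heights now [2 3 4 3 3], max=4
Drop 4: T rot3 at col 1 lands with bottom-row=4; cleared 0 line(s) (total 0); column heights now [2 6 7 3 3], max=7
Drop 5: Z rot2 at col 2 lands with bottom-row=6; cleared 0 line(s) (total 0); column heights now [2 6 8 8 7], max=8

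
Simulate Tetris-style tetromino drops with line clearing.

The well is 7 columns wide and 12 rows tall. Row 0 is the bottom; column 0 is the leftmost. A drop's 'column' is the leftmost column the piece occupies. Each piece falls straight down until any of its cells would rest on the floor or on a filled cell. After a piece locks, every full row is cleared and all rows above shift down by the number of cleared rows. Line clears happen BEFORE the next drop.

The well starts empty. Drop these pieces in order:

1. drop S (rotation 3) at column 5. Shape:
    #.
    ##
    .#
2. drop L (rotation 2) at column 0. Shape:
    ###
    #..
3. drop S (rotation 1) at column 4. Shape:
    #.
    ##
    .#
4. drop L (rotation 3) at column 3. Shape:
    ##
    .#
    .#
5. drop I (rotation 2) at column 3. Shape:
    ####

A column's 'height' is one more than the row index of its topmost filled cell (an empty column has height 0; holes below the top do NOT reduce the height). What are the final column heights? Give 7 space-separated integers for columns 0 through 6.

Answer: 2 2 2 10 10 10 10

Derivation:
Drop 1: S rot3 at col 5 lands with bottom-row=0; cleared 0 line(s) (total 0); column heights now [0 0 0 0 0 3 2], max=3
Drop 2: L rot2 at col 0 lands with bottom-row=0; cleared 0 line(s) (total 0); column heights now [2 2 2 0 0 3 2], max=3
Drop 3: S rot1 at col 4 lands with bottom-row=3; cleared 0 line(s) (total 0); column heights now [2 2 2 0 6 5 2], max=6
Drop 4: L rot3 at col 3 lands with bottom-row=6; cleared 0 line(s) (total 0); column heights now [2 2 2 9 9 5 2], max=9
Drop 5: I rot2 at col 3 lands with bottom-row=9; cleared 0 line(s) (total 0); column heights now [2 2 2 10 10 10 10], max=10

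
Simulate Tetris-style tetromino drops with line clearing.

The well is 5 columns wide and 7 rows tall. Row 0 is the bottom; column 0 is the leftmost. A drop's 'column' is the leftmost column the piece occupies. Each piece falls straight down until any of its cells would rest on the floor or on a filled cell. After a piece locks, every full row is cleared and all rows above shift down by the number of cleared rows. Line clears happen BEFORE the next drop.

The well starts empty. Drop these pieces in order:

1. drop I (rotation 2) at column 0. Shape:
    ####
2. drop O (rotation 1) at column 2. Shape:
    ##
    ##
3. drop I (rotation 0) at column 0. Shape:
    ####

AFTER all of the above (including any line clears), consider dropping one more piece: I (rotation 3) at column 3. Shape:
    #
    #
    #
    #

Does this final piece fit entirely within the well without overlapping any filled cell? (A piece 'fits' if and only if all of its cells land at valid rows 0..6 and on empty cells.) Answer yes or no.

Drop 1: I rot2 at col 0 lands with bottom-row=0; cleared 0 line(s) (total 0); column heights now [1 1 1 1 0], max=1
Drop 2: O rot1 at col 2 lands with bottom-row=1; cleared 0 line(s) (total 0); column heights now [1 1 3 3 0], max=3
Drop 3: I rot0 at col 0 lands with bottom-row=3; cleared 0 line(s) (total 0); column heights now [4 4 4 4 0], max=4
Test piece I rot3 at col 3 (width 1): heights before test = [4 4 4 4 0]; fits = False

Answer: no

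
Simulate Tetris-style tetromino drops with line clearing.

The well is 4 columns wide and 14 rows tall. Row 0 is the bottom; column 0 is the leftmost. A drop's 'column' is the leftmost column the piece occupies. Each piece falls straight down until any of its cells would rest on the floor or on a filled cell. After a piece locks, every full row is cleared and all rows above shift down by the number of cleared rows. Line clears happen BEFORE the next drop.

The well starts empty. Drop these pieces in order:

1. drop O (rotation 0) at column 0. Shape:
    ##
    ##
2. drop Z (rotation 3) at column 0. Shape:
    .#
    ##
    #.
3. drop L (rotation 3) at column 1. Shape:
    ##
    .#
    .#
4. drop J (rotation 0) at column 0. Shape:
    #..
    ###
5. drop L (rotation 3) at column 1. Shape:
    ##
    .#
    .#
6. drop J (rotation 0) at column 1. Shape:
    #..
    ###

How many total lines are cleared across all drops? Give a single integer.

Answer: 0

Derivation:
Drop 1: O rot0 at col 0 lands with bottom-row=0; cleared 0 line(s) (total 0); column heights now [2 2 0 0], max=2
Drop 2: Z rot3 at col 0 lands with bottom-row=2; cleared 0 line(s) (total 0); column heights now [4 5 0 0], max=5
Drop 3: L rot3 at col 1 lands with bottom-row=3; cleared 0 line(s) (total 0); column heights now [4 6 6 0], max=6
Drop 4: J rot0 at col 0 lands with bottom-row=6; cleared 0 line(s) (total 0); column heights now [8 7 7 0], max=8
Drop 5: L rot3 at col 1 lands with bottom-row=7; cleared 0 line(s) (total 0); column heights now [8 10 10 0], max=10
Drop 6: J rot0 at col 1 lands with bottom-row=10; cleared 0 line(s) (total 0); column heights now [8 12 11 11], max=12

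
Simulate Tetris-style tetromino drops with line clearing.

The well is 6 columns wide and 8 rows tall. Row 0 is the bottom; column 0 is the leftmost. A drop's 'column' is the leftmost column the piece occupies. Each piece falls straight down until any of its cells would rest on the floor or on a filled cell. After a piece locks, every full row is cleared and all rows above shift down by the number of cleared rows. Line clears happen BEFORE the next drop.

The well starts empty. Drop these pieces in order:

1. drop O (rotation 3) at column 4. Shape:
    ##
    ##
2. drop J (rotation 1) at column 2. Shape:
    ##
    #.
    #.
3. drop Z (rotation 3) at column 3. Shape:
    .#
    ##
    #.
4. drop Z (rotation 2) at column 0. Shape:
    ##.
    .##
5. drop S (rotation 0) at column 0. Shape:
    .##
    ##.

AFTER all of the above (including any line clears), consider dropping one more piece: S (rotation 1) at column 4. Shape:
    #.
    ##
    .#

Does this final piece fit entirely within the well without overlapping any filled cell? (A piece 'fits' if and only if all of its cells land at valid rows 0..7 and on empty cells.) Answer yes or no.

Drop 1: O rot3 at col 4 lands with bottom-row=0; cleared 0 line(s) (total 0); column heights now [0 0 0 0 2 2], max=2
Drop 2: J rot1 at col 2 lands with bottom-row=0; cleared 0 line(s) (total 0); column heights now [0 0 3 3 2 2], max=3
Drop 3: Z rot3 at col 3 lands with bottom-row=3; cleared 0 line(s) (total 0); column heights now [0 0 3 5 6 2], max=6
Drop 4: Z rot2 at col 0 lands with bottom-row=3; cleared 0 line(s) (total 0); column heights now [5 5 4 5 6 2], max=6
Drop 5: S rot0 at col 0 lands with bottom-row=5; cleared 0 line(s) (total 0); column heights now [6 7 7 5 6 2], max=7
Test piece S rot1 at col 4 (width 2): heights before test = [6 7 7 5 6 2]; fits = True

Answer: yes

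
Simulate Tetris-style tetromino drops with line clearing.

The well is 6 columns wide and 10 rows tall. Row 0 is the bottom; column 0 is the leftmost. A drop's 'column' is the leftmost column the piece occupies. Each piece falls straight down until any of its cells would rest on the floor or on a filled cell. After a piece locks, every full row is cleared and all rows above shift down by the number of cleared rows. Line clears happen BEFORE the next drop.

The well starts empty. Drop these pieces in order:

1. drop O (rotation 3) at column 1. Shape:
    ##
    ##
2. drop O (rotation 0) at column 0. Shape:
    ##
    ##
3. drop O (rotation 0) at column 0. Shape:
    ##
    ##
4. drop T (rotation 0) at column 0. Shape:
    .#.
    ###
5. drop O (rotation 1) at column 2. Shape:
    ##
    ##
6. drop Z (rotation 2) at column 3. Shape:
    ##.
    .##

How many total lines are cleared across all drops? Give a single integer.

Answer: 0

Derivation:
Drop 1: O rot3 at col 1 lands with bottom-row=0; cleared 0 line(s) (total 0); column heights now [0 2 2 0 0 0], max=2
Drop 2: O rot0 at col 0 lands with bottom-row=2; cleared 0 line(s) (total 0); column heights now [4 4 2 0 0 0], max=4
Drop 3: O rot0 at col 0 lands with bottom-row=4; cleared 0 line(s) (total 0); column heights now [6 6 2 0 0 0], max=6
Drop 4: T rot0 at col 0 lands with bottom-row=6; cleared 0 line(s) (total 0); column heights now [7 8 7 0 0 0], max=8
Drop 5: O rot1 at col 2 lands with bottom-row=7; cleared 0 line(s) (total 0); column heights now [7 8 9 9 0 0], max=9
Drop 6: Z rot2 at col 3 lands with bottom-row=8; cleared 0 line(s) (total 0); column heights now [7 8 9 10 10 9], max=10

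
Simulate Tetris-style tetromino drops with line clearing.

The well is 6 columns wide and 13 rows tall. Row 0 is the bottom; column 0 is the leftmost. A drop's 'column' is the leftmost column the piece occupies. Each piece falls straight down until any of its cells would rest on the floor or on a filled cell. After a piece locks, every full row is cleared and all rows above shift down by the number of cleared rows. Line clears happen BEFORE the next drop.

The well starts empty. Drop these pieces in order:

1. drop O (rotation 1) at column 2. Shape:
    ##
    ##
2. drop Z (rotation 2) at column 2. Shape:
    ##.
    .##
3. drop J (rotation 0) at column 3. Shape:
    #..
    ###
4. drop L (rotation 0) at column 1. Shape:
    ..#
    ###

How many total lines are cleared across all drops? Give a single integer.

Drop 1: O rot1 at col 2 lands with bottom-row=0; cleared 0 line(s) (total 0); column heights now [0 0 2 2 0 0], max=2
Drop 2: Z rot2 at col 2 lands with bottom-row=2; cleared 0 line(s) (total 0); column heights now [0 0 4 4 3 0], max=4
Drop 3: J rot0 at col 3 lands with bottom-row=4; cleared 0 line(s) (total 0); column heights now [0 0 4 6 5 5], max=6
Drop 4: L rot0 at col 1 lands with bottom-row=6; cleared 0 line(s) (total 0); column heights now [0 7 7 8 5 5], max=8

Answer: 0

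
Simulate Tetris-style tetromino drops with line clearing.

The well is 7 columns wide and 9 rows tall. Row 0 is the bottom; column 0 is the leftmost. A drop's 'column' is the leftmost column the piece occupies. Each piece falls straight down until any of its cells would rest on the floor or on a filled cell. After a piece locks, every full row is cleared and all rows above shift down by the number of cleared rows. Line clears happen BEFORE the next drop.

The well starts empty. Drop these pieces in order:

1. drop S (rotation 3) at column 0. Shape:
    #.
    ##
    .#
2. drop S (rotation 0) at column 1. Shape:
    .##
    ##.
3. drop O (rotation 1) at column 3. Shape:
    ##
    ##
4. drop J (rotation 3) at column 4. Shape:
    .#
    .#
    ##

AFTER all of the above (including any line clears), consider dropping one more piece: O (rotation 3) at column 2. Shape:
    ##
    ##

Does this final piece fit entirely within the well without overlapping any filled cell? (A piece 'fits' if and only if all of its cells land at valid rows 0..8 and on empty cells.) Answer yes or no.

Answer: yes

Derivation:
Drop 1: S rot3 at col 0 lands with bottom-row=0; cleared 0 line(s) (total 0); column heights now [3 2 0 0 0 0 0], max=3
Drop 2: S rot0 at col 1 lands with bottom-row=2; cleared 0 line(s) (total 0); column heights now [3 3 4 4 0 0 0], max=4
Drop 3: O rot1 at col 3 lands with bottom-row=4; cleared 0 line(s) (total 0); column heights now [3 3 4 6 6 0 0], max=6
Drop 4: J rot3 at col 4 lands with bottom-row=6; cleared 0 line(s) (total 0); column heights now [3 3 4 6 7 9 0], max=9
Test piece O rot3 at col 2 (width 2): heights before test = [3 3 4 6 7 9 0]; fits = True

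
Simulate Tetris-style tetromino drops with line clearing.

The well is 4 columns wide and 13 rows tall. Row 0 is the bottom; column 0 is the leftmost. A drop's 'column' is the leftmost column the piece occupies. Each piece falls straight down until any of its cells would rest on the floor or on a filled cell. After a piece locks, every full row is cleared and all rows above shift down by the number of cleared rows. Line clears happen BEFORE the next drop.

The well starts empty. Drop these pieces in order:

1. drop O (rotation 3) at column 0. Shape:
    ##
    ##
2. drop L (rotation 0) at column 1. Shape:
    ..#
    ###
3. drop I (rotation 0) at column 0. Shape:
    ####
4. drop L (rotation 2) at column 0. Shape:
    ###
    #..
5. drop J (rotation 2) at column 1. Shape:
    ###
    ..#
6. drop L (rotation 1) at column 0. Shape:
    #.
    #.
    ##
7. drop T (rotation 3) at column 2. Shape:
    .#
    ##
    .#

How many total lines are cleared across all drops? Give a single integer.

Drop 1: O rot3 at col 0 lands with bottom-row=0; cleared 0 line(s) (total 0); column heights now [2 2 0 0], max=2
Drop 2: L rot0 at col 1 lands with bottom-row=2; cleared 0 line(s) (total 0); column heights now [2 3 3 4], max=4
Drop 3: I rot0 at col 0 lands with bottom-row=4; cleared 1 line(s) (total 1); column heights now [2 3 3 4], max=4
Drop 4: L rot2 at col 0 lands with bottom-row=2; cleared 2 line(s) (total 3); column heights now [2 2 0 0], max=2
Drop 5: J rot2 at col 1 lands with bottom-row=1; cleared 0 line(s) (total 3); column heights now [2 3 3 3], max=3
Drop 6: L rot1 at col 0 lands with bottom-row=3; cleared 0 line(s) (total 3); column heights now [6 4 3 3], max=6
Drop 7: T rot3 at col 2 lands with bottom-row=3; cleared 0 line(s) (total 3); column heights now [6 4 5 6], max=6

Answer: 3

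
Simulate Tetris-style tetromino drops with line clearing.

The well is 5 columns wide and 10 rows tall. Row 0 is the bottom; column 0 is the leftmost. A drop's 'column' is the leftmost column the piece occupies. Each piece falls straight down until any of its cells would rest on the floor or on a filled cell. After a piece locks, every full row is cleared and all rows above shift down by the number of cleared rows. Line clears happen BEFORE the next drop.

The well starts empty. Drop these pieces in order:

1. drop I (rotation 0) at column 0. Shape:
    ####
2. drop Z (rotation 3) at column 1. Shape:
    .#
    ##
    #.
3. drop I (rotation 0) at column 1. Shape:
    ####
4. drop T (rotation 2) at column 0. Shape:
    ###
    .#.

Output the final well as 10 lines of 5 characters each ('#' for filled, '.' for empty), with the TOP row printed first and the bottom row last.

Drop 1: I rot0 at col 0 lands with bottom-row=0; cleared 0 line(s) (total 0); column heights now [1 1 1 1 0], max=1
Drop 2: Z rot3 at col 1 lands with bottom-row=1; cleared 0 line(s) (total 0); column heights now [1 3 4 1 0], max=4
Drop 3: I rot0 at col 1 lands with bottom-row=4; cleared 0 line(s) (total 0); column heights now [1 5 5 5 5], max=5
Drop 4: T rot2 at col 0 lands with bottom-row=5; cleared 0 line(s) (total 0); column heights now [7 7 7 5 5], max=7

Answer: .....
.....
.....
###..
.#...
.####
..#..
.##..
.#...
####.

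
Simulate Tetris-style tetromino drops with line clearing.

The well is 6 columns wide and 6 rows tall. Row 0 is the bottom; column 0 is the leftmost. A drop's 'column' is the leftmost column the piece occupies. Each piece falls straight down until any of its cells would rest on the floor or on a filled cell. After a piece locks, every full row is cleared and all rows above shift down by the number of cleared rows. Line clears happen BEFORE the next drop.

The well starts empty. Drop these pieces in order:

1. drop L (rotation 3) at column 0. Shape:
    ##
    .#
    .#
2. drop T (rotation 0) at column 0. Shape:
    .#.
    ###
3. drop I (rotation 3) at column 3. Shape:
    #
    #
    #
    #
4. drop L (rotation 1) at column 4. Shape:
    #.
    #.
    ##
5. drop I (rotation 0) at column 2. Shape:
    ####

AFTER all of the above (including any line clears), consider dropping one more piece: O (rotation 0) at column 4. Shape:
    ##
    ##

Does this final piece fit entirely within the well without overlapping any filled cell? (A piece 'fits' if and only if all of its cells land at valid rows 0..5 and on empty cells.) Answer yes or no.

Drop 1: L rot3 at col 0 lands with bottom-row=0; cleared 0 line(s) (total 0); column heights now [3 3 0 0 0 0], max=3
Drop 2: T rot0 at col 0 lands with bottom-row=3; cleared 0 line(s) (total 0); column heights now [4 5 4 0 0 0], max=5
Drop 3: I rot3 at col 3 lands with bottom-row=0; cleared 0 line(s) (total 0); column heights now [4 5 4 4 0 0], max=5
Drop 4: L rot1 at col 4 lands with bottom-row=0; cleared 0 line(s) (total 0); column heights now [4 5 4 4 3 1], max=5
Drop 5: I rot0 at col 2 lands with bottom-row=4; cleared 0 line(s) (total 0); column heights now [4 5 5 5 5 5], max=5
Test piece O rot0 at col 4 (width 2): heights before test = [4 5 5 5 5 5]; fits = False

Answer: no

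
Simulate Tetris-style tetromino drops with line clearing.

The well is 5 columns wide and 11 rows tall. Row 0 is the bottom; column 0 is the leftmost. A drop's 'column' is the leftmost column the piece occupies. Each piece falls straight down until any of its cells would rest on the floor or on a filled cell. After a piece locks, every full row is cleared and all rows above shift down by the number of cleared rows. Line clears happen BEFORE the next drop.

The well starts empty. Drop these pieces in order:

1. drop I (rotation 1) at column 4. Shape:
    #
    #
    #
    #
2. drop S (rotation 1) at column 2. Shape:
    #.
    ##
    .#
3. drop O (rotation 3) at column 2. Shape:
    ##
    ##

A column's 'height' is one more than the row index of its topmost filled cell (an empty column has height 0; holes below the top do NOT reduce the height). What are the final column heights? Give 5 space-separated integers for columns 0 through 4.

Drop 1: I rot1 at col 4 lands with bottom-row=0; cleared 0 line(s) (total 0); column heights now [0 0 0 0 4], max=4
Drop 2: S rot1 at col 2 lands with bottom-row=0; cleared 0 line(s) (total 0); column heights now [0 0 3 2 4], max=4
Drop 3: O rot3 at col 2 lands with bottom-row=3; cleared 0 line(s) (total 0); column heights now [0 0 5 5 4], max=5

Answer: 0 0 5 5 4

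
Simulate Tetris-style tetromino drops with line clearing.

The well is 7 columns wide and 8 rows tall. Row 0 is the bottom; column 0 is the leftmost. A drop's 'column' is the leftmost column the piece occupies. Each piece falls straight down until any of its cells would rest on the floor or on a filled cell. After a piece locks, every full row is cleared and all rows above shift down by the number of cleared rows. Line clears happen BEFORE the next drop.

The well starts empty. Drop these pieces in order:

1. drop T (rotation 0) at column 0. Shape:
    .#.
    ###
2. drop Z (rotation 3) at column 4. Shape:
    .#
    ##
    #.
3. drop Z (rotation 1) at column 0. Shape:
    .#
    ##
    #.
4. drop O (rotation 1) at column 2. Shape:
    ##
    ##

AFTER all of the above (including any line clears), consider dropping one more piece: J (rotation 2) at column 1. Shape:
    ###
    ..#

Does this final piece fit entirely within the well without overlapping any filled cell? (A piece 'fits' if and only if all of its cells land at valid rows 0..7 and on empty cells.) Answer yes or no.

Answer: yes

Derivation:
Drop 1: T rot0 at col 0 lands with bottom-row=0; cleared 0 line(s) (total 0); column heights now [1 2 1 0 0 0 0], max=2
Drop 2: Z rot3 at col 4 lands with bottom-row=0; cleared 0 line(s) (total 0); column heights now [1 2 1 0 2 3 0], max=3
Drop 3: Z rot1 at col 0 lands with bottom-row=1; cleared 0 line(s) (total 0); column heights now [3 4 1 0 2 3 0], max=4
Drop 4: O rot1 at col 2 lands with bottom-row=1; cleared 0 line(s) (total 0); column heights now [3 4 3 3 2 3 0], max=4
Test piece J rot2 at col 1 (width 3): heights before test = [3 4 3 3 2 3 0]; fits = True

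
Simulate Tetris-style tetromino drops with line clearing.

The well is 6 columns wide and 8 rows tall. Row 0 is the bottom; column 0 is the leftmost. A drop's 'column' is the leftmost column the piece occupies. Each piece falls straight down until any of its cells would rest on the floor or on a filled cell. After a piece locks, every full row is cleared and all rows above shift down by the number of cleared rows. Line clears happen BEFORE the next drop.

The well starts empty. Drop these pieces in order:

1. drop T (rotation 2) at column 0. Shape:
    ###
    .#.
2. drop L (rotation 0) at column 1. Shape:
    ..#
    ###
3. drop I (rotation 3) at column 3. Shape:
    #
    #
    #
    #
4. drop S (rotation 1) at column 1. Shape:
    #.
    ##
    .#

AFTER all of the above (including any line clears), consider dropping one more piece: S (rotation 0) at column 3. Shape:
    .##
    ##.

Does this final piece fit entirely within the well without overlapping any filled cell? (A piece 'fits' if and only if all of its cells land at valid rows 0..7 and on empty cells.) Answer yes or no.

Answer: no

Derivation:
Drop 1: T rot2 at col 0 lands with bottom-row=0; cleared 0 line(s) (total 0); column heights now [2 2 2 0 0 0], max=2
Drop 2: L rot0 at col 1 lands with bottom-row=2; cleared 0 line(s) (total 0); column heights now [2 3 3 4 0 0], max=4
Drop 3: I rot3 at col 3 lands with bottom-row=4; cleared 0 line(s) (total 0); column heights now [2 3 3 8 0 0], max=8
Drop 4: S rot1 at col 1 lands with bottom-row=3; cleared 0 line(s) (total 0); column heights now [2 6 5 8 0 0], max=8
Test piece S rot0 at col 3 (width 3): heights before test = [2 6 5 8 0 0]; fits = False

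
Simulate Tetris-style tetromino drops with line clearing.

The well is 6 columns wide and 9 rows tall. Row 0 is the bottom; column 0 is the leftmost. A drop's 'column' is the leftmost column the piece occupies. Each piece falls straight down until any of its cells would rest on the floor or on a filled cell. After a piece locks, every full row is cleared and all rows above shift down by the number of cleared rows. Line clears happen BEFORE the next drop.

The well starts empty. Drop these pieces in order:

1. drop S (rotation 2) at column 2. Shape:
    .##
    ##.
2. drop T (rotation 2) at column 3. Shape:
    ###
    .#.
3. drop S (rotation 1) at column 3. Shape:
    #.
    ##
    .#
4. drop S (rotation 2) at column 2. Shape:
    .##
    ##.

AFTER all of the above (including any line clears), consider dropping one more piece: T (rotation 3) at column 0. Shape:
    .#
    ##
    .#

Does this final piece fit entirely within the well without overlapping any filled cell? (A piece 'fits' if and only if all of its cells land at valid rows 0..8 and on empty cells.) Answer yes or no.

Answer: yes

Derivation:
Drop 1: S rot2 at col 2 lands with bottom-row=0; cleared 0 line(s) (total 0); column heights now [0 0 1 2 2 0], max=2
Drop 2: T rot2 at col 3 lands with bottom-row=2; cleared 0 line(s) (total 0); column heights now [0 0 1 4 4 4], max=4
Drop 3: S rot1 at col 3 lands with bottom-row=4; cleared 0 line(s) (total 0); column heights now [0 0 1 7 6 4], max=7
Drop 4: S rot2 at col 2 lands with bottom-row=7; cleared 0 line(s) (total 0); column heights now [0 0 8 9 9 4], max=9
Test piece T rot3 at col 0 (width 2): heights before test = [0 0 8 9 9 4]; fits = True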